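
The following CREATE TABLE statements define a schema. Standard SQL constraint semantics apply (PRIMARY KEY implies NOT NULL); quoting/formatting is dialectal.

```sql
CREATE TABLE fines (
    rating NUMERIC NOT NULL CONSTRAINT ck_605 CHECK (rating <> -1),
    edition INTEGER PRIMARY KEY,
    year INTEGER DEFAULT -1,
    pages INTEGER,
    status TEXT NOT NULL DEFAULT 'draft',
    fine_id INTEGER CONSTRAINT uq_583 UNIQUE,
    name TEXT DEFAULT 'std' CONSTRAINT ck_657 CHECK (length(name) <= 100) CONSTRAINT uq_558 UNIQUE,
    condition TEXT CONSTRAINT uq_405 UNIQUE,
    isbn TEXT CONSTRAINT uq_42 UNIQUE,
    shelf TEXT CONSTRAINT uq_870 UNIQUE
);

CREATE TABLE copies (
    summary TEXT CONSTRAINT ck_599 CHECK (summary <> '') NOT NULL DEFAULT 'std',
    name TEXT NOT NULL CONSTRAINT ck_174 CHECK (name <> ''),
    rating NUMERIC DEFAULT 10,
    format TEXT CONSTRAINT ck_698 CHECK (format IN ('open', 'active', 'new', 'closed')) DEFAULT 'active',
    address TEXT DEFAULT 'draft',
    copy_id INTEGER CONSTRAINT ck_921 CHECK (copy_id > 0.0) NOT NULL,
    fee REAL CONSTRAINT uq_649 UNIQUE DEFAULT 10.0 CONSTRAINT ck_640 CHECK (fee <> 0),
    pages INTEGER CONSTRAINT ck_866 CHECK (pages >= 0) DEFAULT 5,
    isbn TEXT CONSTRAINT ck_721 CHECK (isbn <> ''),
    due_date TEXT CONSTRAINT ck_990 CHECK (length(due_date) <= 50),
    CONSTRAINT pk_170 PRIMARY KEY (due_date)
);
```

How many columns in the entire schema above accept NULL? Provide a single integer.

fines: 7 nullable (year, pages, fine_id, name, condition, isbn, shelf — PK (edition) and explicit NOT NULL columns excluded).
copies: 6 nullable (rating, format, address, fee, pages, isbn — PK (due_date) and explicit NOT NULL columns excluded).
Total: 7 + 6 = 13.

13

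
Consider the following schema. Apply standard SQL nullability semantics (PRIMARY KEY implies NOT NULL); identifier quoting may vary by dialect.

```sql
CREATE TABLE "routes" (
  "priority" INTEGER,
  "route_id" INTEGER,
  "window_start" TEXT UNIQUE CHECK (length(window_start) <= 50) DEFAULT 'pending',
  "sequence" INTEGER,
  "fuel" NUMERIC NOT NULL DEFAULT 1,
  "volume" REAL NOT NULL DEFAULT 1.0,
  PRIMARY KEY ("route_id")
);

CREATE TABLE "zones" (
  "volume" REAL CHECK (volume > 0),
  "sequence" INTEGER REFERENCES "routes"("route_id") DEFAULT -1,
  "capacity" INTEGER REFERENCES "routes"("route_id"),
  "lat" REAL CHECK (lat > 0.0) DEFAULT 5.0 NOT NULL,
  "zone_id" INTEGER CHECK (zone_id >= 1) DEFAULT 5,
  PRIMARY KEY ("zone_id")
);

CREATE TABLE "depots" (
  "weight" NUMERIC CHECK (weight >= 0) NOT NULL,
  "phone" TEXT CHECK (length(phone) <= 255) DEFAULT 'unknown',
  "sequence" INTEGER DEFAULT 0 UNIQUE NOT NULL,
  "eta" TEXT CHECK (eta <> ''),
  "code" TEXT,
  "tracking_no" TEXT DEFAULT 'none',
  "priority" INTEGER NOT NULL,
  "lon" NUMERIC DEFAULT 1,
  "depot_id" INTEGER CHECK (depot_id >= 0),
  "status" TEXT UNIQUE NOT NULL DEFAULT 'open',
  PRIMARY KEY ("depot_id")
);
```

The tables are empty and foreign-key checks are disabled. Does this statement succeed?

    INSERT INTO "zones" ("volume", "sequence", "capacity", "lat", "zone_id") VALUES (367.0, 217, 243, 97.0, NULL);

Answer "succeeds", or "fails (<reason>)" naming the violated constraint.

fails (NOT NULL on zone_id)

zone_id is explicitly set to NULL, but zone_id is part of the PRIMARY KEY (implied NOT NULL).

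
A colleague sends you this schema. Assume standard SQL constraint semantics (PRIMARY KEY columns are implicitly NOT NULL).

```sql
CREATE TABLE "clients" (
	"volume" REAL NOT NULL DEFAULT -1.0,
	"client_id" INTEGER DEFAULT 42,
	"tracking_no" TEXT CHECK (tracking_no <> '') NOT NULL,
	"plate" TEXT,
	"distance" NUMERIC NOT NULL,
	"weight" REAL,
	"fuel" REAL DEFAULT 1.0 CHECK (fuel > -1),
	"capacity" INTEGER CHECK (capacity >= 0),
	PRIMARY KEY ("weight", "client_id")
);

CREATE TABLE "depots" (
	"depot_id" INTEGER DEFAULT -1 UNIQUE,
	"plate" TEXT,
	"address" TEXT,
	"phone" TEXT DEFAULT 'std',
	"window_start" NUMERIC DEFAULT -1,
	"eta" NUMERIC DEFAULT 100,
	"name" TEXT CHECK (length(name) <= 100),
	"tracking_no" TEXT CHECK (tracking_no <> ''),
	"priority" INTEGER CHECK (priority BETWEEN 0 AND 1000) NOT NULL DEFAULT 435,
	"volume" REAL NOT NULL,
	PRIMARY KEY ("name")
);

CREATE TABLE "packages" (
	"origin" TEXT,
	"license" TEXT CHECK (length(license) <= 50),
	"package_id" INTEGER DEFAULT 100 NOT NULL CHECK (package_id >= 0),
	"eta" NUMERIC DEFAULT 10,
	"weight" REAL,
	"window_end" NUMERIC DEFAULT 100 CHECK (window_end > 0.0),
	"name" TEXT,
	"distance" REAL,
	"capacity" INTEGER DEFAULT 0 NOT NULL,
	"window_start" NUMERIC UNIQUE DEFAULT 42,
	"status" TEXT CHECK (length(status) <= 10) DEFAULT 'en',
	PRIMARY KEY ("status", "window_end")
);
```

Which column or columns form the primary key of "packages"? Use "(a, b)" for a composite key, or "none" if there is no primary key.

(status, window_end)

A table-level PRIMARY KEY clause names 2 columns: status, window_end.
This is a composite key — the combination is unique, not each column individually.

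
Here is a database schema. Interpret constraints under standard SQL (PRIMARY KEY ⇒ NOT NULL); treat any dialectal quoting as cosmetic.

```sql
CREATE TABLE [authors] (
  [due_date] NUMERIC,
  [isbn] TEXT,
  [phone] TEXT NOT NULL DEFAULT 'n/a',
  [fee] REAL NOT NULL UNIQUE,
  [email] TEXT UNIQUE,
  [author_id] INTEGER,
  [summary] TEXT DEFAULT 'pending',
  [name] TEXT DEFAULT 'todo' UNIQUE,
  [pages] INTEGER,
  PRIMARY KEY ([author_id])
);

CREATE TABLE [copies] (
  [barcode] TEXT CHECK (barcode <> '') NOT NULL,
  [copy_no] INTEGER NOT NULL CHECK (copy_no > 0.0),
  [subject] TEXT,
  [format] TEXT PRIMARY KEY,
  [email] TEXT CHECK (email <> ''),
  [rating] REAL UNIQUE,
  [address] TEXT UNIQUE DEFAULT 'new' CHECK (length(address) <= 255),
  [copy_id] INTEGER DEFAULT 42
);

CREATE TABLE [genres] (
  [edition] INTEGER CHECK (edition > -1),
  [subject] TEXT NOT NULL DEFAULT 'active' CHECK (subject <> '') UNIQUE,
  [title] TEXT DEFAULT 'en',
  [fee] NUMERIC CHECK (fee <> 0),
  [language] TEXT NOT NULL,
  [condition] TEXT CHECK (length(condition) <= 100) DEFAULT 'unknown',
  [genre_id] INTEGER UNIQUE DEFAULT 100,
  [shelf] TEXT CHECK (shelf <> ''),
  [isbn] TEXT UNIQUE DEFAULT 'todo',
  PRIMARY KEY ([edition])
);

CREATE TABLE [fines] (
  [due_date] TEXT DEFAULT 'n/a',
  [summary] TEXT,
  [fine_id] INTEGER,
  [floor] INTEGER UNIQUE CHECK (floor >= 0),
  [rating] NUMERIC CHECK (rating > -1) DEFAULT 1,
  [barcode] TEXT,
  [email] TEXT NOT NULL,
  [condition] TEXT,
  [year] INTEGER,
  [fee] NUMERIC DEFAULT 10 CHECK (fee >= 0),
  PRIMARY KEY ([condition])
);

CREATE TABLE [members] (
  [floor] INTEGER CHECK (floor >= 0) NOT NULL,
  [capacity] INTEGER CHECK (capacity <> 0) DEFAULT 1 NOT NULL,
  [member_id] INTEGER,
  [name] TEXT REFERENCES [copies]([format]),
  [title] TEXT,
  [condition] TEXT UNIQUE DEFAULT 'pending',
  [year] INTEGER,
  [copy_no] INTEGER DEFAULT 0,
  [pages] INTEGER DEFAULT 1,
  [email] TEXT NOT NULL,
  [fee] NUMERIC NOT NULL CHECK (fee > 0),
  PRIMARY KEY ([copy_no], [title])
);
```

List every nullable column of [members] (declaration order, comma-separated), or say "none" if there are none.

member_id, name, condition, year, pages

- floor: declared NOT NULL → not nullable.
- capacity: declared NOT NULL → not nullable.
- member_id: no NOT NULL constraint applies → nullable.
- name: a foreign key column may be NULL unless separately constrained → nullable.
- title: part of the PRIMARY KEY, which implies NOT NULL → not nullable.
- condition: UNIQUE does not imply NOT NULL → nullable.
- year: no NOT NULL constraint applies → nullable.
- copy_no: part of the PRIMARY KEY, which implies NOT NULL → not nullable.
- pages: DEFAULT only fills an omitted column; an explicit NULL is still allowed → nullable.
- email: declared NOT NULL → not nullable.
- fee: declared NOT NULL → not nullable.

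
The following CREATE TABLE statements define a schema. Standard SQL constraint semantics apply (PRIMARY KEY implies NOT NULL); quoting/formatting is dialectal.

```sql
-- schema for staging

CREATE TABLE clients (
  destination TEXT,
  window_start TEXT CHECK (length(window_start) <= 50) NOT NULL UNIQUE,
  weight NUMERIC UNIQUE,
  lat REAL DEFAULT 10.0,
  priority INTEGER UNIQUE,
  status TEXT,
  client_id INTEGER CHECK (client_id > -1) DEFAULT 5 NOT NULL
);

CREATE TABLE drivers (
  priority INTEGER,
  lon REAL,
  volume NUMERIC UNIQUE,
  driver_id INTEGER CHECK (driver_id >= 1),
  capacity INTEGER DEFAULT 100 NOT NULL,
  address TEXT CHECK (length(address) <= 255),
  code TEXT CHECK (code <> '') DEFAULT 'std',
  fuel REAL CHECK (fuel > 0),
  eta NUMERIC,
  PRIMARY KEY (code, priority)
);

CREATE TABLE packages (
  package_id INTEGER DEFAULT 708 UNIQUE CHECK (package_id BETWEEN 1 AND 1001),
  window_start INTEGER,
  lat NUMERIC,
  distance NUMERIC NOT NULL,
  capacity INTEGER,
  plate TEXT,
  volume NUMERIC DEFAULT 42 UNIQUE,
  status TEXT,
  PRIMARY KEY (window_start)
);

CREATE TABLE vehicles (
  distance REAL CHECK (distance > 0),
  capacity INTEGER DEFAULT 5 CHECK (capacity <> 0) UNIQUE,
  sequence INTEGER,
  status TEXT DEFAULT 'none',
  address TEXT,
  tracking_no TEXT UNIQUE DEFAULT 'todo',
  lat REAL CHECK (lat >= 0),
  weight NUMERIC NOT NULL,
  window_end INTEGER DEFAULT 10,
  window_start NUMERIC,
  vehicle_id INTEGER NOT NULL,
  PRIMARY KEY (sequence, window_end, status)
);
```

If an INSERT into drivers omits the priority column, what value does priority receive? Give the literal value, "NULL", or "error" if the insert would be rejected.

error

priority has no DEFAULT clause.
Omitting it would insert NULL, but it is part of the PRIMARY KEY, so the INSERT fails.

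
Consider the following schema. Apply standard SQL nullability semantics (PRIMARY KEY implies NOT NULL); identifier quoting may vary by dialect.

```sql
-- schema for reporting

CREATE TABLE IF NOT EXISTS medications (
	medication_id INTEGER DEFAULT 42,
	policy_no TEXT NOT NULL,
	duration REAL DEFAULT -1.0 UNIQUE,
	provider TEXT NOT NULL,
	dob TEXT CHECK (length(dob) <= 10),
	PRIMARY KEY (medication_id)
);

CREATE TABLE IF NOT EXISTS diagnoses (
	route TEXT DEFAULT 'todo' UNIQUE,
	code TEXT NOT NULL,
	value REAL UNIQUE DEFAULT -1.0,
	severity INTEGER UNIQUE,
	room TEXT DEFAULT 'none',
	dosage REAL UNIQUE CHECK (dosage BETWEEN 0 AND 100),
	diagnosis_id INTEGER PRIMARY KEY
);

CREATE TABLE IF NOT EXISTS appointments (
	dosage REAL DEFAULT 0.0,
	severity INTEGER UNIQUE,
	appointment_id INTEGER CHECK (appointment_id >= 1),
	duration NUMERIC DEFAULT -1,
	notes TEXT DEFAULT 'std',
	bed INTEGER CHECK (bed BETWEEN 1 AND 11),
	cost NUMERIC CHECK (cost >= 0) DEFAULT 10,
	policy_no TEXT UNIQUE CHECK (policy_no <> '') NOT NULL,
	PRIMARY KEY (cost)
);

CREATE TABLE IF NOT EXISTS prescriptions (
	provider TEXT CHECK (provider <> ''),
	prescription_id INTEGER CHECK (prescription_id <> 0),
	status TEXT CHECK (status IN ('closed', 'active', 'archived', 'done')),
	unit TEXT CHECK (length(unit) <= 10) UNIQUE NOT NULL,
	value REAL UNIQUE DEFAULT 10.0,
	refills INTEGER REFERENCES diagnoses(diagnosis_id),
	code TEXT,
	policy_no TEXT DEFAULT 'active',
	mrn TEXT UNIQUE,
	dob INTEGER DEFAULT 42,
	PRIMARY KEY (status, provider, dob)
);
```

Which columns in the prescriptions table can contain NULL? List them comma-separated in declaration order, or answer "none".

prescription_id, value, refills, code, policy_no, mrn

- provider: part of the PRIMARY KEY, which implies NOT NULL → not nullable.
- prescription_id: CHECK does not forbid NULL (a CHECK constraint passes when its expression is NULL) → nullable.
- status: part of the PRIMARY KEY, which implies NOT NULL → not nullable.
- unit: declared NOT NULL → not nullable.
- value: UNIQUE does not imply NOT NULL → nullable.
- refills: a foreign key column may be NULL unless separately constrained → nullable.
- code: no NOT NULL constraint applies → nullable.
- policy_no: DEFAULT only fills an omitted column; an explicit NULL is still allowed → nullable.
- mrn: UNIQUE does not imply NOT NULL → nullable.
- dob: part of the PRIMARY KEY, which implies NOT NULL → not nullable.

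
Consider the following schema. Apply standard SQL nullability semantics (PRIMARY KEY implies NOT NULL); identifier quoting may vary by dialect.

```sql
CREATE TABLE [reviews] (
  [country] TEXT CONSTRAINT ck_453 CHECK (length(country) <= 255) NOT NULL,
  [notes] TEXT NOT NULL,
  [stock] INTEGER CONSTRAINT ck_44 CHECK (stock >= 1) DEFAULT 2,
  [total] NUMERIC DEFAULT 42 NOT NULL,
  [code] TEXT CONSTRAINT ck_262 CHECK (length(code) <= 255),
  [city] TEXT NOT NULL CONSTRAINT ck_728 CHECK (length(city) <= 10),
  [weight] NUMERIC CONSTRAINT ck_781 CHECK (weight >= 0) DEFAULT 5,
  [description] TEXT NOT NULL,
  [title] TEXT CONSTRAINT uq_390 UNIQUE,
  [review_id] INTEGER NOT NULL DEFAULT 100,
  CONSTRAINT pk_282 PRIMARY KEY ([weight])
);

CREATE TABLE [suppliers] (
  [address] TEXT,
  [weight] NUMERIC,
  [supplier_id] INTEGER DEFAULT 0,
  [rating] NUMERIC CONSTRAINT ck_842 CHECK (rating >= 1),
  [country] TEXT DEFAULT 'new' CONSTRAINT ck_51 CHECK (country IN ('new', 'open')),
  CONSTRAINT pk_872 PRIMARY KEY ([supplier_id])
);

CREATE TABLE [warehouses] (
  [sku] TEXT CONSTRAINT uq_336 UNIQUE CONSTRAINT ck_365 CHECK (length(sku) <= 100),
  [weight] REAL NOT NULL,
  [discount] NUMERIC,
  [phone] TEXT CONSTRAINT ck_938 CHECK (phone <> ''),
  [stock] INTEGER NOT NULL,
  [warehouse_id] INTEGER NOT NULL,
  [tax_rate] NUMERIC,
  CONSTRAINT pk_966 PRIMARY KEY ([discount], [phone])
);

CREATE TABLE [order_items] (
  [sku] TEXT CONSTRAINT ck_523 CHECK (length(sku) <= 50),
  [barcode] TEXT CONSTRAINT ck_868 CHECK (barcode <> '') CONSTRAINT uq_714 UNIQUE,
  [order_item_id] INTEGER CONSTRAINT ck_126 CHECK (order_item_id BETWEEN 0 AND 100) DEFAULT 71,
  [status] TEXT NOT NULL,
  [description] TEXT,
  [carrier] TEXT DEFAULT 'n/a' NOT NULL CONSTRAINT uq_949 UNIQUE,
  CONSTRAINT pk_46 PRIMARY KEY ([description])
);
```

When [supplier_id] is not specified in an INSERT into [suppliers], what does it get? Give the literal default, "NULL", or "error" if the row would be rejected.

supplier_id has an explicit DEFAULT 0.
When the column is omitted from an INSERT, that default is used.

0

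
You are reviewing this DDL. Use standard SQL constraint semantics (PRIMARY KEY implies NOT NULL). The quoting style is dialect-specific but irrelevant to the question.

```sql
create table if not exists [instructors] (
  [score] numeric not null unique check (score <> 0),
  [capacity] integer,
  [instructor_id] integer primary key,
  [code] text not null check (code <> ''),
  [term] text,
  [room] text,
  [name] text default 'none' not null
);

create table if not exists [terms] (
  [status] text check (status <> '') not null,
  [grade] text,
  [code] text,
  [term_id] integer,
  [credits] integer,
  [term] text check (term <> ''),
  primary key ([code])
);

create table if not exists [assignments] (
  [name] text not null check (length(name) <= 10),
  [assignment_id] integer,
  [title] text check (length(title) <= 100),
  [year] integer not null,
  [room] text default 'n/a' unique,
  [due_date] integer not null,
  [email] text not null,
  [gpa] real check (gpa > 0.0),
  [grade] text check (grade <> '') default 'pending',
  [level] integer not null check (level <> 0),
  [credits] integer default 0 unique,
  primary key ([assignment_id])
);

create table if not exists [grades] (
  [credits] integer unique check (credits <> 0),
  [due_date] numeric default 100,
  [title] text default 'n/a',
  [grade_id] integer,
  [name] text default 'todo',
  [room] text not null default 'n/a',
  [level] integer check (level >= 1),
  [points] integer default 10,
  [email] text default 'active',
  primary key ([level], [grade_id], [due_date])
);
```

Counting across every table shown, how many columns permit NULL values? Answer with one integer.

17

instructors: 3 nullable (capacity, term, room — PK (instructor_id) and explicit NOT NULL columns excluded).
terms: 4 nullable (grade, term_id, credits, term — PK (code) and explicit NOT NULL columns excluded).
assignments: 5 nullable (title, room, gpa, grade, credits — PK (assignment_id) and explicit NOT NULL columns excluded).
grades: 5 nullable (credits, title, name, points, email — PK (level, grade_id, due_date) and explicit NOT NULL columns excluded).
Total: 3 + 4 + 5 + 5 = 17.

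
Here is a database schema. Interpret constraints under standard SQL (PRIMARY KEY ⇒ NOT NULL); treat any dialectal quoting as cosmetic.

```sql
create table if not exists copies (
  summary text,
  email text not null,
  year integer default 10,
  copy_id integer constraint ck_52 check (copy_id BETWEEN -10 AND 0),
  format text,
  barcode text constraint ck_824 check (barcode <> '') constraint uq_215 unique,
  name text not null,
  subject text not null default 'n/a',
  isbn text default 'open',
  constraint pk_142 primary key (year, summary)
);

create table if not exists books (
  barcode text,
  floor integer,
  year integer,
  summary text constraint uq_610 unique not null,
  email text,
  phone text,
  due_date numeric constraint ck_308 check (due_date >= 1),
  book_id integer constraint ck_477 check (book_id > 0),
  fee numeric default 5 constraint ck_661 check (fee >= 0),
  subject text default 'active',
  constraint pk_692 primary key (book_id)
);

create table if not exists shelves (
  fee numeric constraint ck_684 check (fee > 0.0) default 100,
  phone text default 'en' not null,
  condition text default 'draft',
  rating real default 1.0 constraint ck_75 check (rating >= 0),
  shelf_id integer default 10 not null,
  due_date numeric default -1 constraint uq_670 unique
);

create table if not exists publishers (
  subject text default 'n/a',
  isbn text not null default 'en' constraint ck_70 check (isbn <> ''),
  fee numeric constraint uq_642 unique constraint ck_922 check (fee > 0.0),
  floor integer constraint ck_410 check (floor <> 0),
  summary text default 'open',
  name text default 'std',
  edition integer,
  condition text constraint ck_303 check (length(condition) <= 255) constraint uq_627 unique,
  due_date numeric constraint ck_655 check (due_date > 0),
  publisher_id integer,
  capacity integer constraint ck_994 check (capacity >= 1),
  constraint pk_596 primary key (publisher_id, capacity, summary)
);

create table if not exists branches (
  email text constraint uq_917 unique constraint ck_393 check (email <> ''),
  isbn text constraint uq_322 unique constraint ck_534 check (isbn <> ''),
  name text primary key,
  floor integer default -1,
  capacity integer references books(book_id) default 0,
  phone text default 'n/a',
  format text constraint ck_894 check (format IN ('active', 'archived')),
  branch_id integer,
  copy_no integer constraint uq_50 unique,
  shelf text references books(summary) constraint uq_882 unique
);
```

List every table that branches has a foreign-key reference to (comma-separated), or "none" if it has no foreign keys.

- capacity REFERENCES books(book_id).
- shelf REFERENCES books(summary).

books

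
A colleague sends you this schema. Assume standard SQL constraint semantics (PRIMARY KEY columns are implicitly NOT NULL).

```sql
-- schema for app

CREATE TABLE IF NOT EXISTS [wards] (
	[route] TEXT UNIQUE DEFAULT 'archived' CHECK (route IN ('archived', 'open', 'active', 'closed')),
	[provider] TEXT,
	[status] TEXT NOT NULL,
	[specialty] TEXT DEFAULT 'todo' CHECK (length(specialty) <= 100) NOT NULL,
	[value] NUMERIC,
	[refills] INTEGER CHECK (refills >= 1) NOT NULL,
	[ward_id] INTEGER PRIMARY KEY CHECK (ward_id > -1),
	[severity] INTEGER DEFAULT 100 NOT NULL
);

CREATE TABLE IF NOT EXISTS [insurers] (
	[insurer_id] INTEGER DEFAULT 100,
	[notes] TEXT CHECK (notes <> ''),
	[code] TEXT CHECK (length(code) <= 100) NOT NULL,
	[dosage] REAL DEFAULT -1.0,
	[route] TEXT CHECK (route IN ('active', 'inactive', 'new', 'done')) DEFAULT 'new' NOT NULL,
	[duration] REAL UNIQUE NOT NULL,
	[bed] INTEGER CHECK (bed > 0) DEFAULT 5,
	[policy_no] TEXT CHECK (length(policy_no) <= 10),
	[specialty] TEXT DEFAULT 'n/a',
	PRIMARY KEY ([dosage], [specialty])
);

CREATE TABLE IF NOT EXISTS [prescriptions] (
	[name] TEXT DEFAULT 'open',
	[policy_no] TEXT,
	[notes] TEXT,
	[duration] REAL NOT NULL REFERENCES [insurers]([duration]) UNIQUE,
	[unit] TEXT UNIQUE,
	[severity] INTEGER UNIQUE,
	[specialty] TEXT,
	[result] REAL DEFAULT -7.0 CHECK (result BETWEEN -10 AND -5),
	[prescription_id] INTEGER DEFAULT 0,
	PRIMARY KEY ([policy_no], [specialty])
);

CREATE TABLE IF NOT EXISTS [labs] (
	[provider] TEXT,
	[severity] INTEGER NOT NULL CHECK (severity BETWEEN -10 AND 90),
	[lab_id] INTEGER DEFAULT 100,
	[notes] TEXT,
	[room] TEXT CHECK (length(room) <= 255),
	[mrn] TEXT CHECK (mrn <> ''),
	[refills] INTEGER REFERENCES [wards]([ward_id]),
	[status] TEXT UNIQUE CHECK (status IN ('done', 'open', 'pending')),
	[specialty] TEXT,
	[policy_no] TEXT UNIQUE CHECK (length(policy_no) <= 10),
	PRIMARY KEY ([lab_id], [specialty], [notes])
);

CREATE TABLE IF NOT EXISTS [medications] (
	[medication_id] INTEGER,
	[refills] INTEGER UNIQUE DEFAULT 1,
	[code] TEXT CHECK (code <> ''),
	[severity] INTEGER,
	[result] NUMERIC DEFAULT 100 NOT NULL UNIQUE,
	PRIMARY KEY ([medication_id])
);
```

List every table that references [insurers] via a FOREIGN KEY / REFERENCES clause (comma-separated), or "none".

- prescriptions.duration references insurers(duration).

prescriptions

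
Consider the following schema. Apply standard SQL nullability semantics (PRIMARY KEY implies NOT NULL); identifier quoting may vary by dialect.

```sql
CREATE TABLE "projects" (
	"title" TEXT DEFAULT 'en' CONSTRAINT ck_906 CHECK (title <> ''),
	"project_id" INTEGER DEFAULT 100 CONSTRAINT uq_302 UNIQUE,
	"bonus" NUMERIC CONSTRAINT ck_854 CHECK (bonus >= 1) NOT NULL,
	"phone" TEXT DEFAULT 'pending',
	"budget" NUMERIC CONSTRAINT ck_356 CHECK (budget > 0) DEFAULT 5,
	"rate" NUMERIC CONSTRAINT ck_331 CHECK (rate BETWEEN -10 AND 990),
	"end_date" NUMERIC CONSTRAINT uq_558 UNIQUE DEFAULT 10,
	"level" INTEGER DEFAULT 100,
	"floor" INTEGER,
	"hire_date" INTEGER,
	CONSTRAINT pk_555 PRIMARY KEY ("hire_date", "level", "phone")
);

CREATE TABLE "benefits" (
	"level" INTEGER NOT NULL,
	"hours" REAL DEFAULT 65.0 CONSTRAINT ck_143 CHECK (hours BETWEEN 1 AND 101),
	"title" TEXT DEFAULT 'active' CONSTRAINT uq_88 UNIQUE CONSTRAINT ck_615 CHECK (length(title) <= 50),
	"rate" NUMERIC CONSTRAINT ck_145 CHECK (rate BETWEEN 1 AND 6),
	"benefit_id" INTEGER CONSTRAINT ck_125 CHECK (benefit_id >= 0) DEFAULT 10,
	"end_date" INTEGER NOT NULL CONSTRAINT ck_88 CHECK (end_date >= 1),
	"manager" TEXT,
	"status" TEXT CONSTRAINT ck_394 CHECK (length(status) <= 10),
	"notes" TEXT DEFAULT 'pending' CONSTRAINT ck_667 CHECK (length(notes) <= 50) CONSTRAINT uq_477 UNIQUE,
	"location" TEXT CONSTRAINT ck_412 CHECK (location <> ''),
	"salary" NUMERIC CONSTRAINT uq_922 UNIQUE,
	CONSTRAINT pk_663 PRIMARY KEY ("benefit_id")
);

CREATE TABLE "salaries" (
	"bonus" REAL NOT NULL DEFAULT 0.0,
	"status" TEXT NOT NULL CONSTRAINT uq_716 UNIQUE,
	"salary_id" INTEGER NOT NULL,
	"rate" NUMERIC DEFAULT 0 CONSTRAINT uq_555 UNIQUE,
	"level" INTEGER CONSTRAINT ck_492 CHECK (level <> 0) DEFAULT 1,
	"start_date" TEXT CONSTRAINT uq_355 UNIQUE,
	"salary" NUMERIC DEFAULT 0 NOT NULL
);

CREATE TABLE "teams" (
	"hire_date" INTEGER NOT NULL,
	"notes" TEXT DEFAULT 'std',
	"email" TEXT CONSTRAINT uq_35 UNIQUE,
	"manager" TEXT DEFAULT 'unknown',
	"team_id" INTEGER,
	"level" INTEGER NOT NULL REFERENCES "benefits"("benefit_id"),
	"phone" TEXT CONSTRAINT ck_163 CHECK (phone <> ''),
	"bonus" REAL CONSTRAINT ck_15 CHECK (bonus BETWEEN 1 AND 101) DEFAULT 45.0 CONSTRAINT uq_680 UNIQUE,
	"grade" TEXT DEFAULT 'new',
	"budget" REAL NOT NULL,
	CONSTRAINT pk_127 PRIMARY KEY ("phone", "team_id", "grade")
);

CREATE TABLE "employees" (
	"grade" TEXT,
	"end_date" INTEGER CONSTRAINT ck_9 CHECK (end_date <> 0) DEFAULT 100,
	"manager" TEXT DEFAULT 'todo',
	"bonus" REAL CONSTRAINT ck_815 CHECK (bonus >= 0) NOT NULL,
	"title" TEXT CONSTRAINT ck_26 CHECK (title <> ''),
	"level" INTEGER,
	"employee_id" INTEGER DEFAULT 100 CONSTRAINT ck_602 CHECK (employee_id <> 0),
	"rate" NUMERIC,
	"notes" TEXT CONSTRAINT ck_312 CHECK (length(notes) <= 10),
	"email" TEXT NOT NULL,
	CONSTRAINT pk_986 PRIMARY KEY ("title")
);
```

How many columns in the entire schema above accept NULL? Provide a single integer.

28

projects: 6 nullable (title, project_id, budget, rate, end_date, floor — PK (hire_date, level, phone) and explicit NOT NULL columns excluded).
benefits: 8 nullable (hours, title, rate, manager, status, notes, location, salary — PK (benefit_id) and explicit NOT NULL columns excluded).
salaries: 3 nullable (rate, level, start_date — PK none and explicit NOT NULL columns excluded).
teams: 4 nullable (notes, email, manager, bonus — PK (phone, team_id, grade) and explicit NOT NULL columns excluded).
employees: 7 nullable (grade, end_date, manager, level, employee_id, rate, notes — PK (title) and explicit NOT NULL columns excluded).
Total: 6 + 8 + 3 + 4 + 7 = 28.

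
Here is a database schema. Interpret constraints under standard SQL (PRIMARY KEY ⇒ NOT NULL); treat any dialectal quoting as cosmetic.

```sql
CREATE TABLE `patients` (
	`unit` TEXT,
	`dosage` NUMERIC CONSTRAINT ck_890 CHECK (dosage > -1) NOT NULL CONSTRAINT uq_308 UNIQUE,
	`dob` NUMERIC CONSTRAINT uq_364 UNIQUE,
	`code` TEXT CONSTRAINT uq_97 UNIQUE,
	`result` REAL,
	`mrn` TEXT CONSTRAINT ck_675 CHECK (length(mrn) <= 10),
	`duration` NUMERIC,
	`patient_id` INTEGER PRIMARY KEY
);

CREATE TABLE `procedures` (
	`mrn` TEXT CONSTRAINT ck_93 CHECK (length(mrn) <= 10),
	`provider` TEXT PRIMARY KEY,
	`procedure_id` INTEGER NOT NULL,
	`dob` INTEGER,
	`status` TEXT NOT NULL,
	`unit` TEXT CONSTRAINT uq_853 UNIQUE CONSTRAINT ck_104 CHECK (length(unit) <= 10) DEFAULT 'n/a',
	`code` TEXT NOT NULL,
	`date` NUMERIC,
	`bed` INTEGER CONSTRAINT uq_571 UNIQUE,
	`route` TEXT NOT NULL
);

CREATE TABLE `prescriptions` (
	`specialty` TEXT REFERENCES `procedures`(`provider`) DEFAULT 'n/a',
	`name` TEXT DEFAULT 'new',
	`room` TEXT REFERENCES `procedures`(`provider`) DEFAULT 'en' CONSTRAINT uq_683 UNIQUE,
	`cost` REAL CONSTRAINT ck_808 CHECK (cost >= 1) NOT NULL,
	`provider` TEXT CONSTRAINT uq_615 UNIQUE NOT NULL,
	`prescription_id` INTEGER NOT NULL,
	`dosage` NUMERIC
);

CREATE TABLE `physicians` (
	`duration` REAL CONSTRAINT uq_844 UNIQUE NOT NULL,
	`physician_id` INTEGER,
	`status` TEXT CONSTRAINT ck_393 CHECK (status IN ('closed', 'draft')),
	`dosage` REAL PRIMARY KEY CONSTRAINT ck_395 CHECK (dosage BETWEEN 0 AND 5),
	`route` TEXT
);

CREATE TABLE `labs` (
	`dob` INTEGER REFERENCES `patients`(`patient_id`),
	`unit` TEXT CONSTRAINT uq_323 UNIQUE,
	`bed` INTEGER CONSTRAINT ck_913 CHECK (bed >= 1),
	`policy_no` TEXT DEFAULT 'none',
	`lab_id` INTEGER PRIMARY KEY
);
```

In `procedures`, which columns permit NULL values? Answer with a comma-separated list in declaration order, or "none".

- mrn: CHECK does not forbid NULL (a CHECK constraint passes when its expression is NULL) → nullable.
- provider: part of the PRIMARY KEY, which implies NOT NULL → not nullable.
- procedure_id: declared NOT NULL → not nullable.
- dob: no NOT NULL constraint applies → nullable.
- status: declared NOT NULL → not nullable.
- unit: CHECK does not forbid NULL (a CHECK constraint passes when its expression is NULL) → nullable.
- code: declared NOT NULL → not nullable.
- date: no NOT NULL constraint applies → nullable.
- bed: UNIQUE does not imply NOT NULL → nullable.
- route: declared NOT NULL → not nullable.

mrn, dob, unit, date, bed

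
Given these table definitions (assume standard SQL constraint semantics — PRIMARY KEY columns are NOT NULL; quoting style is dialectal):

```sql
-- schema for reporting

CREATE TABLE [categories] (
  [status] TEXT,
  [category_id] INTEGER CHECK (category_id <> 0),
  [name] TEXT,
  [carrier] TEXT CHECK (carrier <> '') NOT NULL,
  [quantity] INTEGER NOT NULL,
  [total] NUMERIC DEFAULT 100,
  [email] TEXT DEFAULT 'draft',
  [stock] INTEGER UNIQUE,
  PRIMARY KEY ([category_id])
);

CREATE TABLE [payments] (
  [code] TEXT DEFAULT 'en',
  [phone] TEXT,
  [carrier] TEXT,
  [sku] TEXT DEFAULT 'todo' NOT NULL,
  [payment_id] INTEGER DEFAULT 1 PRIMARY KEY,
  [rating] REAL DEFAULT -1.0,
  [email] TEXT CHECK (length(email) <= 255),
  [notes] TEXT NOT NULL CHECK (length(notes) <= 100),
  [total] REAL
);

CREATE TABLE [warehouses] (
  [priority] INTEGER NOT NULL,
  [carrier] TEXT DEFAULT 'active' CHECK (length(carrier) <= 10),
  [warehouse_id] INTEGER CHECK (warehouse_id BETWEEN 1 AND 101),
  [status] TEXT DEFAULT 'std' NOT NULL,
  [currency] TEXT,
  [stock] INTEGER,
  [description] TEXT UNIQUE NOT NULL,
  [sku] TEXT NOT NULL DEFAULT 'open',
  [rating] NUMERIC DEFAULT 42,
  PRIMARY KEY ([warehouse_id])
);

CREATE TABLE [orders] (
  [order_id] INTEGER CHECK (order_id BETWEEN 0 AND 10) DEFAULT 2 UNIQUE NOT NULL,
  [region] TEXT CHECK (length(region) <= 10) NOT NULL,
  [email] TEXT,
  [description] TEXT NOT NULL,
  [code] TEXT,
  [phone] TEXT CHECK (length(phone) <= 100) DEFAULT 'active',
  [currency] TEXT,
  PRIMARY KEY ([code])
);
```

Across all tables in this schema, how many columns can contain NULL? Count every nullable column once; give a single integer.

categories: 5 nullable (status, name, total, email, stock — PK (category_id) and explicit NOT NULL columns excluded).
payments: 6 nullable (code, phone, carrier, rating, email, total — PK (payment_id) and explicit NOT NULL columns excluded).
warehouses: 4 nullable (carrier, currency, stock, rating — PK (warehouse_id) and explicit NOT NULL columns excluded).
orders: 3 nullable (email, phone, currency — PK (code) and explicit NOT NULL columns excluded).
Total: 5 + 6 + 4 + 3 = 18.

18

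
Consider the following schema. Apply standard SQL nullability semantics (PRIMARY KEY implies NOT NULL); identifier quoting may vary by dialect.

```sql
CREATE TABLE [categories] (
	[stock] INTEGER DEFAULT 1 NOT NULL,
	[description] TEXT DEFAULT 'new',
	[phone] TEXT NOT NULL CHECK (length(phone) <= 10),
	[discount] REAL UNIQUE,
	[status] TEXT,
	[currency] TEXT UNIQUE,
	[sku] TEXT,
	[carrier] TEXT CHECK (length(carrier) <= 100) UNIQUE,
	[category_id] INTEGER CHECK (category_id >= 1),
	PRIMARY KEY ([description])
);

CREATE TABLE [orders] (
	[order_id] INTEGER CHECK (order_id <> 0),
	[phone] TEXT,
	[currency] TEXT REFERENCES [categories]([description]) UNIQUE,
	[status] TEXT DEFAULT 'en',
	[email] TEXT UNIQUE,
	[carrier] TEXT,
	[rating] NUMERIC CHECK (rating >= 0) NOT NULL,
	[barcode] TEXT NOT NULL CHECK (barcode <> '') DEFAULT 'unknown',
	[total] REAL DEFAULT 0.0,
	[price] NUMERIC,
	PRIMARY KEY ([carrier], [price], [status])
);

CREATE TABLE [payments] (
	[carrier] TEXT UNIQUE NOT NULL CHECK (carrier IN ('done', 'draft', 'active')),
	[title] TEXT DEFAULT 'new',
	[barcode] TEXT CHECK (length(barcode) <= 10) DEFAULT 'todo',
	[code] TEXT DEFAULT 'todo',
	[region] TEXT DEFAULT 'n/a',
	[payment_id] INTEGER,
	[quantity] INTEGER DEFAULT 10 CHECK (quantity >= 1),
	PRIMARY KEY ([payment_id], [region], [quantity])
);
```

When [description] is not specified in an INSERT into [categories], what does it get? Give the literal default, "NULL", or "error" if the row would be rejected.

description has an explicit DEFAULT 'new'.
When the column is omitted from an INSERT, that default is used.

'new'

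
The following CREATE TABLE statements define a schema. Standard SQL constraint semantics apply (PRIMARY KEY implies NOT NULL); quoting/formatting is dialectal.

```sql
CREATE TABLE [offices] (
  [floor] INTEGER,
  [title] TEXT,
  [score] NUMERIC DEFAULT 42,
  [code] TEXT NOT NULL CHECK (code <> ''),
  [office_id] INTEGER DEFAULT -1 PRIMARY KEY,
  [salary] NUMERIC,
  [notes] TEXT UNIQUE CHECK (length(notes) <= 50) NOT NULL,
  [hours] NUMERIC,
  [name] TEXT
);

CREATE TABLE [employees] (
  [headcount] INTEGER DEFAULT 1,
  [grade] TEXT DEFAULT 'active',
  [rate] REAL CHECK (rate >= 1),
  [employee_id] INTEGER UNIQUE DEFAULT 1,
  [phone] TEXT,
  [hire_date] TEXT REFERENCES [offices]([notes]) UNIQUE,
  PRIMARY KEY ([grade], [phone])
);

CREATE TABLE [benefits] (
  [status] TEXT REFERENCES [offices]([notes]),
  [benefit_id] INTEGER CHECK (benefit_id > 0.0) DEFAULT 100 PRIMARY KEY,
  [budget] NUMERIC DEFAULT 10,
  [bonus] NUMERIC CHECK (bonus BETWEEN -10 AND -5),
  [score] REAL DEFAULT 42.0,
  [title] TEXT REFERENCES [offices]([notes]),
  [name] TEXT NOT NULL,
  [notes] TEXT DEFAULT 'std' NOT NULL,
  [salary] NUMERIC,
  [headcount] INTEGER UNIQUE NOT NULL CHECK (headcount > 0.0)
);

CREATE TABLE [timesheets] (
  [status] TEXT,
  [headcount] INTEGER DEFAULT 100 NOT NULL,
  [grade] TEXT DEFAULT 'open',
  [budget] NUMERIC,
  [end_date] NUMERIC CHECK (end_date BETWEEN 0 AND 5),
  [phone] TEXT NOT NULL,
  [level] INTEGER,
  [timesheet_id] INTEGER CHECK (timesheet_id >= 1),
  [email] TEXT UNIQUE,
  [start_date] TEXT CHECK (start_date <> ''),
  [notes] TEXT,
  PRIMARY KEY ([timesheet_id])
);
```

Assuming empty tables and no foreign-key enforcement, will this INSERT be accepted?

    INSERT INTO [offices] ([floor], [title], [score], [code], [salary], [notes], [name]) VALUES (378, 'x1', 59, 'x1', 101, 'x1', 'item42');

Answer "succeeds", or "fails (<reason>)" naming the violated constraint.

succeeds

NOT NULL columns: code is supplied; notes is supplied; office_id defaults to -1.
CHECK constraints: 'x1' satisfies (code <> ''); 'x1' satisfies (length(notes) <= 50).
No constraint is violated.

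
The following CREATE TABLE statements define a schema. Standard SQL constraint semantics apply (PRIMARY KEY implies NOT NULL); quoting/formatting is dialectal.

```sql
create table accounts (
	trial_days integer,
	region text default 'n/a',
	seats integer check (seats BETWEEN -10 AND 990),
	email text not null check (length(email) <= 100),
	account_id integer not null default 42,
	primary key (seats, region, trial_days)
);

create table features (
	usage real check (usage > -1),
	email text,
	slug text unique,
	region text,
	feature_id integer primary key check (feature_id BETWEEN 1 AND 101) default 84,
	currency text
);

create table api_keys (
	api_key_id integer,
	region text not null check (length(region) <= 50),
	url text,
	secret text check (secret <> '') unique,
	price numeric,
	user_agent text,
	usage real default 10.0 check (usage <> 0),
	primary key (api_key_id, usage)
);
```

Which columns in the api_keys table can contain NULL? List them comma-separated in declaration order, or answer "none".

- api_key_id: part of the PRIMARY KEY, which implies NOT NULL → not nullable.
- region: declared NOT NULL → not nullable.
- url: no NOT NULL constraint applies → nullable.
- secret: CHECK does not forbid NULL (a CHECK constraint passes when its expression is NULL) → nullable.
- price: no NOT NULL constraint applies → nullable.
- user_agent: no NOT NULL constraint applies → nullable.
- usage: part of the PRIMARY KEY, which implies NOT NULL → not nullable.

url, secret, price, user_agent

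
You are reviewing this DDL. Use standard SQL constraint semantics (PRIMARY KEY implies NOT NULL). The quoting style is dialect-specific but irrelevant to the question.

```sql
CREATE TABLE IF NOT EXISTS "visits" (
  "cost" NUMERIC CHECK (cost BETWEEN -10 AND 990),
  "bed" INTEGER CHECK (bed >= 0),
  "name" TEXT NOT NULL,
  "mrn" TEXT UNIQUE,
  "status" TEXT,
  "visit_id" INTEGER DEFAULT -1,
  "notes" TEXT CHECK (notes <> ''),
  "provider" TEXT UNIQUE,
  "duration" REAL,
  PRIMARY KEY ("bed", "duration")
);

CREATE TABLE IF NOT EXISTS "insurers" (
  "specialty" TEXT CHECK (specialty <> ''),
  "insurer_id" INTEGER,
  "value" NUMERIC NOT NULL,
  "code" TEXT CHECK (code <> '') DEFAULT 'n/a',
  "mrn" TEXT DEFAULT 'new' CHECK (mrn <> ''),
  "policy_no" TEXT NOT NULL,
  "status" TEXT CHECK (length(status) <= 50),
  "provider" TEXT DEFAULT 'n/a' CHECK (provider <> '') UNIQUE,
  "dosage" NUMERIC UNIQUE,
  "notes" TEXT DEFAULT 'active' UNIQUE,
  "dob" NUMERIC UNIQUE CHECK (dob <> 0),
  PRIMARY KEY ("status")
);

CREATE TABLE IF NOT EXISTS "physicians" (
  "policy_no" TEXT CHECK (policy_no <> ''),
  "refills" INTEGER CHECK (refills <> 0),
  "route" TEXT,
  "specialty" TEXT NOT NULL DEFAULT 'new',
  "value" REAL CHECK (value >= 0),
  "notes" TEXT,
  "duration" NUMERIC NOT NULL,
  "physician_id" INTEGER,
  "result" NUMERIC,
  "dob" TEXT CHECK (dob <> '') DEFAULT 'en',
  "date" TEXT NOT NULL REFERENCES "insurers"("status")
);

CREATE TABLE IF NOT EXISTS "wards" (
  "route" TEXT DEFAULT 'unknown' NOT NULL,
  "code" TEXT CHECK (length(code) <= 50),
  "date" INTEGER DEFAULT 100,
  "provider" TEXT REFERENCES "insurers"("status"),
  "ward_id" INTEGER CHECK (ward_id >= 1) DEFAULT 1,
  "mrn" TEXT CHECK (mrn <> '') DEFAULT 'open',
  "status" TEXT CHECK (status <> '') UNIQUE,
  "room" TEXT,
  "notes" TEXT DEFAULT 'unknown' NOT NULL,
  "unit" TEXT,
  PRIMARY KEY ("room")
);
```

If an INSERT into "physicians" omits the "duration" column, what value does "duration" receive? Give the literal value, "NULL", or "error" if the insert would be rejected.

error

duration has no DEFAULT clause.
Omitting it would insert NULL, but it is declared NOT NULL, so the INSERT fails.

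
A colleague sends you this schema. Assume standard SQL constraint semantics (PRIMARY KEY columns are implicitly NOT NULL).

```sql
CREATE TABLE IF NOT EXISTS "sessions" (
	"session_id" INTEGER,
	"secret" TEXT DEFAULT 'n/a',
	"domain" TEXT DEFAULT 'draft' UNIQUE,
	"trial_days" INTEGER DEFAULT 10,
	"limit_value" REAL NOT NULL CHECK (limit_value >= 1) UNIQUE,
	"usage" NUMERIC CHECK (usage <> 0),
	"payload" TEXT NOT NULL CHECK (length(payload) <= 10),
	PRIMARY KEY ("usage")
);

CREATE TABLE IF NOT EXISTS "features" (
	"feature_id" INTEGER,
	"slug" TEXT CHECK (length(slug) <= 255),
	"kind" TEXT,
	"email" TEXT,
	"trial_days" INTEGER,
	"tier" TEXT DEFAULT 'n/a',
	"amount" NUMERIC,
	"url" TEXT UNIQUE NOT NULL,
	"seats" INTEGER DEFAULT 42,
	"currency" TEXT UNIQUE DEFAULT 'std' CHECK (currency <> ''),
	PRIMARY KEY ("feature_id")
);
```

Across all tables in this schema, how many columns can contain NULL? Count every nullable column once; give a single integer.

12

sessions: 4 nullable (session_id, secret, domain, trial_days — PK (usage) and explicit NOT NULL columns excluded).
features: 8 nullable (slug, kind, email, trial_days, tier, amount, seats, currency — PK (feature_id) and explicit NOT NULL columns excluded).
Total: 4 + 8 = 12.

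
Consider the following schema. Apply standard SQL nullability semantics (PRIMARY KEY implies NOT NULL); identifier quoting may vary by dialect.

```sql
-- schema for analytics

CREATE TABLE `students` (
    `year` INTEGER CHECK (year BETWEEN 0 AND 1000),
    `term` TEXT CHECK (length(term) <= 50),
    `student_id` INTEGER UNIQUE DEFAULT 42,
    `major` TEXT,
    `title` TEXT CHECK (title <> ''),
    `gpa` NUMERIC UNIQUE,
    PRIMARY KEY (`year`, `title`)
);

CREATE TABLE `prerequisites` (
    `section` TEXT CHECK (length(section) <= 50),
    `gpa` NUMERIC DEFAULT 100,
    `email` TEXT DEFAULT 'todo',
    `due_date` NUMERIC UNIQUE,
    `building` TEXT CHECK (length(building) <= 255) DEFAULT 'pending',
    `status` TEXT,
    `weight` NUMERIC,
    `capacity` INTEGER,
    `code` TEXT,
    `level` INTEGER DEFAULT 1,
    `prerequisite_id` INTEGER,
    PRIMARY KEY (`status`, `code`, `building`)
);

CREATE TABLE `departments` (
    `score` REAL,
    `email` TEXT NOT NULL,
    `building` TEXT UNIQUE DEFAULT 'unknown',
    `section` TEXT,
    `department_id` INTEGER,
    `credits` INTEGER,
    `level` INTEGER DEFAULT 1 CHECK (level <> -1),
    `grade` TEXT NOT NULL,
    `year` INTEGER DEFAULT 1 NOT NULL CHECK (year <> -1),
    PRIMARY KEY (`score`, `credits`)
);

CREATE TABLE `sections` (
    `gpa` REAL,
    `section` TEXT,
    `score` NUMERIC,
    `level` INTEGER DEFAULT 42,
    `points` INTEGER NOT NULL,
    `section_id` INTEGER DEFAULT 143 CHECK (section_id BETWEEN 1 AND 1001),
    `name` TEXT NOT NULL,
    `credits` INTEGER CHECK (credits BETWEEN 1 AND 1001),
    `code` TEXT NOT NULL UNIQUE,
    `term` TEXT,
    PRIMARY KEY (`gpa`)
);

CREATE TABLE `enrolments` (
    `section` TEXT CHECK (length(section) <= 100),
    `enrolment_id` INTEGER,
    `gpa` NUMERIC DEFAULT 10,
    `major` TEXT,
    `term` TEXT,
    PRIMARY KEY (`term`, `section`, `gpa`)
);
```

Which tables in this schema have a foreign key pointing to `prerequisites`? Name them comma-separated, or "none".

No REFERENCES clause anywhere in the schema names prerequisites.

none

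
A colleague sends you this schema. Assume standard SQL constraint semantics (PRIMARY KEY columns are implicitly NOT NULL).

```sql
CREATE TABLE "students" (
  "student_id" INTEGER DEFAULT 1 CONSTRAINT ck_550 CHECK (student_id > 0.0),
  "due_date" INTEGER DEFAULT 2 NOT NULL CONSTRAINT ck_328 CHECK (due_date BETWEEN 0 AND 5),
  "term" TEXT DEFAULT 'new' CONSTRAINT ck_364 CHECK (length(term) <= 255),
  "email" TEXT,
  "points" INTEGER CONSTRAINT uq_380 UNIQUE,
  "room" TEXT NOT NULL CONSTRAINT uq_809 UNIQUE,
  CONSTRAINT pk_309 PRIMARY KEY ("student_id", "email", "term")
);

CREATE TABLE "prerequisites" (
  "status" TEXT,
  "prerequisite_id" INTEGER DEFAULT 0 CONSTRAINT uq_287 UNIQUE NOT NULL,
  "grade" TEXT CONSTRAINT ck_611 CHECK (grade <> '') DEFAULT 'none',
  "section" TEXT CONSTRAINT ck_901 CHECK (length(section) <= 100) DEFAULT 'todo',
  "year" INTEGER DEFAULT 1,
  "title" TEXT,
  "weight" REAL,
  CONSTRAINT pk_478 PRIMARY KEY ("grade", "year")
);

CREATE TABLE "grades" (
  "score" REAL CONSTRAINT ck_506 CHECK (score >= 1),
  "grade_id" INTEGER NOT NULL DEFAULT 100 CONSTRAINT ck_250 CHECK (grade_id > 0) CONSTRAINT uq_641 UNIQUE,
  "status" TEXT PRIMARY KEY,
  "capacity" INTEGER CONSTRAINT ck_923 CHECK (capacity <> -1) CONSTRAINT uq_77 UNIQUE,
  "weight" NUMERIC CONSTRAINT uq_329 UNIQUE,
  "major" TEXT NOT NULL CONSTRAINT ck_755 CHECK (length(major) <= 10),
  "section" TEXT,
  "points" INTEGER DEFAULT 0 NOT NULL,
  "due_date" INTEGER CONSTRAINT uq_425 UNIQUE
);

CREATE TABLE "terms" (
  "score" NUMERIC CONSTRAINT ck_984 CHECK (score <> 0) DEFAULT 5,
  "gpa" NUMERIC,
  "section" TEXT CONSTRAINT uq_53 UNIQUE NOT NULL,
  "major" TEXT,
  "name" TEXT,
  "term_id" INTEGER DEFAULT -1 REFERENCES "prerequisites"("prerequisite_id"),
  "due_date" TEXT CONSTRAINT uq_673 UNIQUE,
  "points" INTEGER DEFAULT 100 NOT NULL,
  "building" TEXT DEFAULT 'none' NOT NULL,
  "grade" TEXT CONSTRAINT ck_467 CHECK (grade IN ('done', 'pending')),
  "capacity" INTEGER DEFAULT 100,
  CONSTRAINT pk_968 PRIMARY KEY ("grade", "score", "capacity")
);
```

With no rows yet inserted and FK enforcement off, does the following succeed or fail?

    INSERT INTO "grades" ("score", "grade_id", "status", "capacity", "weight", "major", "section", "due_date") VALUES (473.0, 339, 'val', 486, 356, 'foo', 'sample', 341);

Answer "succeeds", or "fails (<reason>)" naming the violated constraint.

succeeds

NOT NULL columns: grade_id is supplied; major is supplied; points defaults to 0; status is supplied.
CHECK constraints: 473.0 satisfies (score >= 1); 339 satisfies (grade_id > 0); 486 satisfies (capacity <> -1); 'foo' satisfies (length(major) <= 10).
No constraint is violated.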